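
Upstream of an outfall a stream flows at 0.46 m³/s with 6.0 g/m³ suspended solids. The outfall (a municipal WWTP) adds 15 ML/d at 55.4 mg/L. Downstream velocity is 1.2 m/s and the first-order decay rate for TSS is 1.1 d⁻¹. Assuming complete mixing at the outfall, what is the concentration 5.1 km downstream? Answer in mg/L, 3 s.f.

18.5 mg/L

15 ML/d = 0.1736 m³/s.
After complete mixing, C₀ = (0.1736·55.4 + 0.46·6) / 0.6336 = 19.54 mg/L.
Travel time t = 5100 m / 1.2 m/s = 4250 s = 0.04919 d.
C = 19.54·exp(−1.1·0.04919) = 19.54·0.9473 = 18.51 mg/L.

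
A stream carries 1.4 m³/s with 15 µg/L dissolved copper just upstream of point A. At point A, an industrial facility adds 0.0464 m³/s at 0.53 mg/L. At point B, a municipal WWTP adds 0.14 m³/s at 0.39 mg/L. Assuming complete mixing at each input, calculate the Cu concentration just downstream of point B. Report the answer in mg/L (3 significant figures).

0.0632 mg/L

15 µg/L = 0.015 mg/L.
After input A: C = (1.4·0.015 + 0.0464·0.53) / 1.446 = 0.03152 mg/L.
After input B: C = (1.446·0.03152 + 0.14·0.39) / 1.586 = 0.06316 mg/L.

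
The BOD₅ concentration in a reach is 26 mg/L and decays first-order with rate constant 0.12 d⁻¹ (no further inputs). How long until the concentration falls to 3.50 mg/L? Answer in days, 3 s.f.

16.7 d

t = ln(C₀/C)/k = ln(26/3.50)/0.12 = 2.005/0.12 = 16.71 d.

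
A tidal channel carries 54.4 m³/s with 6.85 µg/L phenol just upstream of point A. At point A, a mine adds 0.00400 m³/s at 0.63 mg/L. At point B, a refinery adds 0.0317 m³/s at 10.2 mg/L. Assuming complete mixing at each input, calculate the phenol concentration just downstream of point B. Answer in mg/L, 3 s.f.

6.85 µg/L = 0.00685 mg/L.
After input A: C = (54.4·0.00685 + 0.004·0.63) / 54.4 = 0.006896 mg/L.
After input B: C = (54.4·0.006896 + 0.0317·10.2) / 54.44 = 0.01283 mg/L.

0.0128 mg/L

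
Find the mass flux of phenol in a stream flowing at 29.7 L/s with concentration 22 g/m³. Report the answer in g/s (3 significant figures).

29.7 L/s = 0.0297 m³/s.
Mass flux = Q·C = 0.0297 m³/s × 22 g/m³ = 0.6534 g/s.

0.653 g/s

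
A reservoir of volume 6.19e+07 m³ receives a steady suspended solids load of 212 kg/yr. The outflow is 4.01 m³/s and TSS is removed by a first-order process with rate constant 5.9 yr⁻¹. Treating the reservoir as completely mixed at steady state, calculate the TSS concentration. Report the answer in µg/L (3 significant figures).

Outflow Q = 4.01 m³/s × 3.156e+07 s/yr = 1.265e+08 m³/yr.
Steady-state CSTR mass balance: W = Q·C + k·V·C, so C = W/(Q + kV).
Q + kV = 1.265e+08 + 5.9·6.19e+07 = 4.918e+08 m³/yr.
C = 212/4.918e+08 = 4.311e-07 kg/m³ = 0.0004311 mg/L = 0.4311 µg/L.

0.431 µg/L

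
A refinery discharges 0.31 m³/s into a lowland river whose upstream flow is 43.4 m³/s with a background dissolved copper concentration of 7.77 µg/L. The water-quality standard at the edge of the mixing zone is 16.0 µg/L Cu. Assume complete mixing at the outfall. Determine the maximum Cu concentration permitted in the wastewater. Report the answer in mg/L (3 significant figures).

7.77 µg/L = 0.00777 mg/L.
16.0 µg/L = 0.016 mg/L.
Mass balance: 0.016·43.71 = 0.31·Cₑ + 43.4·0.00777.
Cₑ = (0.6994 − 0.3372) / 0.31 = 1.168 mg/L.

1.17 mg/L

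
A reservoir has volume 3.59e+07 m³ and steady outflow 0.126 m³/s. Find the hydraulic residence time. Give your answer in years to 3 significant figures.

9.03 yr

Q = 0.126 m³/s × 3.156e+07 s/yr = 3.976e+06 m³/yr.
Hydraulic residence time τ = V/Q = 3.59e+07/3.976e+06 = 9.029 yr.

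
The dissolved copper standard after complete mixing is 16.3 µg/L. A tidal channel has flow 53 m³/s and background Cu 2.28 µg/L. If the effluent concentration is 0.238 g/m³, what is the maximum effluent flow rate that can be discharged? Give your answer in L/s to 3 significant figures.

3350 L/s

2.28 µg/L = 0.00228 mg/L.
16.3 µg/L = 0.0163 mg/L.
Mass balance at complete mixing: C_std·(Q_w + Q_r) = Q_w·C_e + Q_r·C_b.
Rearranging, Q_w = Q_r·(C_std − C_b)/(C_e − C_std) = 53·(0.0163 − 0.00228) / (0.238 − 0.0163) = 3.352 m³/s.
= 3352 L/s.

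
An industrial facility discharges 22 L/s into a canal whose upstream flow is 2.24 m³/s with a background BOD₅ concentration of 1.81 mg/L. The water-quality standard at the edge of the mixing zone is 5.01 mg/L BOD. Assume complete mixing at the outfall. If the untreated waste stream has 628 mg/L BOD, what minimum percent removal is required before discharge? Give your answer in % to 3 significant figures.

47.3 %

22 L/s = 0.022 m³/s.
Mass balance: 5.01·2.262 = 0.022·Cₑ + 2.24·1.81.
Cₑ = (11.33 − 4.054) / 0.022 = 330.8 mg/L.
Required removal = 1 − 330.8/628 = 47.32 %.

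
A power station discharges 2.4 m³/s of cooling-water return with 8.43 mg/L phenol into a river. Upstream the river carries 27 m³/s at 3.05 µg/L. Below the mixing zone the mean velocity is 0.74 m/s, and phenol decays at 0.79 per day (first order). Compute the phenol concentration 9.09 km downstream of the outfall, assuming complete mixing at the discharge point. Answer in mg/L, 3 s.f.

0.618 mg/L

3.05 µg/L = 0.00305 mg/L.
After complete mixing, C₀ = (2.4·8.43 + 27·0.00305) / 29.4 = 0.691 mg/L.
Travel time t = 9090 m / 0.74 m/s = 1.228e+04 s = 0.1422 d.
C = 0.691·exp(−0.79·0.1422) = 0.691·0.8938 = 0.6176 mg/L.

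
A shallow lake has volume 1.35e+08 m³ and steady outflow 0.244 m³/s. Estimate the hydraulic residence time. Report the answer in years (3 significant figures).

17.5 yr

Q = 0.244 m³/s × 3.156e+07 s/yr = 7.7e+06 m³/yr.
Hydraulic residence time τ = V/Q = 1.35e+08/7.7e+06 = 17.53 yr.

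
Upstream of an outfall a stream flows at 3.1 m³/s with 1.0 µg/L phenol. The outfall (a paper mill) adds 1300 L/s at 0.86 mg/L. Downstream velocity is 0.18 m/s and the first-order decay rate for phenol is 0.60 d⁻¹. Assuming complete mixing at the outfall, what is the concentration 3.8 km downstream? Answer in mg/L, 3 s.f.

0.220 mg/L

1300 L/s = 1.3 m³/s.
1.0 µg/L = 0.001 mg/L.
After complete mixing, C₀ = (1.3·0.86 + 3.1·0.001) / 4.4 = 0.2548 mg/L.
Travel time t = 3800 m / 0.18 m/s = 2.111e+04 s = 0.2443 d.
C = 0.2548·exp(−0.60·0.2443) = 0.2548·0.8636 = 0.2201 mg/L.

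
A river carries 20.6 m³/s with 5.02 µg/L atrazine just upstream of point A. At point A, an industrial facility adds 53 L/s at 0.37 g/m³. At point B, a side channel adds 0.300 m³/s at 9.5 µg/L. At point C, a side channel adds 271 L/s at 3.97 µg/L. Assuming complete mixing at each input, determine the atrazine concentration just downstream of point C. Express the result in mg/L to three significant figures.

5.02 µg/L = 0.00502 mg/L.
53 L/s = 0.053 m³/s.
After input A: C = (20.6·0.00502 + 0.053·0.37) / 20.65 = 0.005957 mg/L.
9.5 µg/L = 0.0095 mg/L.
After input B: C = (20.65·0.005957 + 0.3·0.0095) / 20.95 = 0.006007 mg/L.
271 L/s = 0.271 m³/s.
3.97 µg/L = 0.00397 mg/L.
After input C: C = (20.95·0.006007 + 0.271·0.00397) / 21.22 = 0.005981 mg/L.

0.00598 mg/L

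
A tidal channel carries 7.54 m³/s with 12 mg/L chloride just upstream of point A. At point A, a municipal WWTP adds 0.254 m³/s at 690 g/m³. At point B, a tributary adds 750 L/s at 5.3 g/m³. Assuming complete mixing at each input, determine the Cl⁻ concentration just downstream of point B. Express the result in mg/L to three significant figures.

After input A: C = (7.54·12 + 0.254·690) / 7.794 = 34.1 mg/L.
750 L/s = 0.75 m³/s.
After input B: C = (7.794·34.1 + 0.75·5.3) / 8.544 = 31.57 mg/L.

31.6 mg/L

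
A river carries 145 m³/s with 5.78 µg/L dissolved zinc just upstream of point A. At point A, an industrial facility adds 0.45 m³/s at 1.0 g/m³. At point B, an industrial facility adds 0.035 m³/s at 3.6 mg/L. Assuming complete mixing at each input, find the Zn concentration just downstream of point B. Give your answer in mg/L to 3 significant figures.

5.78 µg/L = 0.00578 mg/L.
After input A: C = (145·0.00578 + 0.45·1) / 145.4 = 0.008856 mg/L.
After input B: C = (145.4·0.008856 + 0.035·3.6) / 145.5 = 0.00972 mg/L.

0.00972 mg/L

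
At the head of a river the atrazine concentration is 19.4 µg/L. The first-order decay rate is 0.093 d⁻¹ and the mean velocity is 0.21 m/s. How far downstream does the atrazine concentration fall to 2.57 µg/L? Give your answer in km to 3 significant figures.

394 km

From C = C₀·e^(−kt), t = ln(C₀/C)/k = ln(19.4/2.57)/0.093 = 2.021/0.093 = 21.74 d.
Distance = v·t = 0.21 m/s × 1.878e+06 s = 3.944e+05 m = 394.4 km.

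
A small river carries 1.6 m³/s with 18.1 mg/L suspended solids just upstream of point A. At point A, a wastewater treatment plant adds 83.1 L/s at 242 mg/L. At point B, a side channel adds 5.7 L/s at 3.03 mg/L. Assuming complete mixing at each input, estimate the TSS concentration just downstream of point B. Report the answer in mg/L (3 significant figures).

29.1 mg/L

83.1 L/s = 0.0831 m³/s.
After input A: C = (1.6·18.1 + 0.0831·242) / 1.683 = 29.15 mg/L.
5.7 L/s = 0.0057 m³/s.
After input B: C = (1.683·29.15 + 0.0057·3.03) / 1.689 = 29.07 mg/L.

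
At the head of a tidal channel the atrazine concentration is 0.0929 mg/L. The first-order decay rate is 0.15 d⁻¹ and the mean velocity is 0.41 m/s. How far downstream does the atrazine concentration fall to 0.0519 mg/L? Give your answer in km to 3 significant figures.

137 km

From C = C₀·e^(−kt), t = ln(C₀/C)/k = ln(0.0929/0.0519)/0.15 = 0.5822/0.15 = 3.881 d.
Distance = v·t = 0.41 m/s × 3.353e+05 s = 1.375e+05 m = 137.5 km.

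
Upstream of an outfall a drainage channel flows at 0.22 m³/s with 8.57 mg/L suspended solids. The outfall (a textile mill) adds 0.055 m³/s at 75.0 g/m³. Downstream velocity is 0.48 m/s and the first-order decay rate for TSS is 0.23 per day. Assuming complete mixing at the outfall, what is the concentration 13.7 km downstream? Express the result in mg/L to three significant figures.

20.3 mg/L

After complete mixing, C₀ = (0.055·75 + 0.22·8.57) / 0.275 = 21.86 mg/L.
Travel time t = 1.37e+04 m / 0.48 m/s = 2.854e+04 s = 0.3303 d.
C = 21.86·exp(−0.23·0.3303) = 21.86·0.9268 = 20.26 mg/L.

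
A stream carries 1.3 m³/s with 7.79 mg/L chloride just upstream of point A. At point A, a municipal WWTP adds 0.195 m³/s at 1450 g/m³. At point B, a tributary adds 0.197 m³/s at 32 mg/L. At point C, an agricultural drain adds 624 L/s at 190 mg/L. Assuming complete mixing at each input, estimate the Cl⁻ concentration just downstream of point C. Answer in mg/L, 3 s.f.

180 mg/L

After input A: C = (1.3·7.79 + 0.195·1450) / 1.495 = 195.9 mg/L.
After input B: C = (1.495·195.9 + 0.197·32) / 1.692 = 176.8 mg/L.
624 L/s = 0.624 m³/s.
After input C: C = (1.692·176.8 + 0.624·190) / 2.316 = 180.4 mg/L.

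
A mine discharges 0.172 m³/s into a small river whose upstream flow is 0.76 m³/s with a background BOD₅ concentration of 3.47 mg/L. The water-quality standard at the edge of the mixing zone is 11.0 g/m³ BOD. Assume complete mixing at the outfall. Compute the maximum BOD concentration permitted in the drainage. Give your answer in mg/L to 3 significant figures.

Mass balance: 11·0.932 = 0.172·Cₑ + 0.76·3.47.
Cₑ = (10.25 − 2.637) / 0.172 = 44.27 mg/L.

44.3 mg/L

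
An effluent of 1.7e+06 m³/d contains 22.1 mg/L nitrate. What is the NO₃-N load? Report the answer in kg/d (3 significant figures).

1.7e+06 m³/d = 19.68 m³/s.
Mass flux = Q·C = 19.68 m³/s × 22.1 g/m³ = 434.8 g/s.
= 434.8 g/s × 86.4 = 3.757e+04 kg/d.

37600 kg/d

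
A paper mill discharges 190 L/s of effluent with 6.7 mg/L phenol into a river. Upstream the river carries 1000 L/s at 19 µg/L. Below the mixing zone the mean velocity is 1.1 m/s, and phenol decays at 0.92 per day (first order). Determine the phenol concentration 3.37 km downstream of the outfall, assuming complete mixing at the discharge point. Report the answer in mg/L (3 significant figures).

1.05 mg/L

190 L/s = 0.19 m³/s.
1000 L/s = 1 m³/s.
19 µg/L = 0.019 mg/L.
After complete mixing, C₀ = (0.19·6.7 + 1·0.019) / 1.19 = 1.086 mg/L.
Travel time t = 3370 m / 1.1 m/s = 3064 s = 0.03546 d.
C = 1.086·exp(−0.92·0.03546) = 1.086·0.9679 = 1.051 mg/L.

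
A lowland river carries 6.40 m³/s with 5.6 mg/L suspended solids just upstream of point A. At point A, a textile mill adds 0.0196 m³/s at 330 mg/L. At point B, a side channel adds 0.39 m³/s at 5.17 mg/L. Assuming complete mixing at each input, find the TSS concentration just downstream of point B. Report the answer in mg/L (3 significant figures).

After input A: C = (6.4·5.6 + 0.0196·330) / 6.42 = 6.59 mg/L.
After input B: C = (6.42·6.59 + 0.39·5.17) / 6.81 = 6.509 mg/L.

6.51 mg/L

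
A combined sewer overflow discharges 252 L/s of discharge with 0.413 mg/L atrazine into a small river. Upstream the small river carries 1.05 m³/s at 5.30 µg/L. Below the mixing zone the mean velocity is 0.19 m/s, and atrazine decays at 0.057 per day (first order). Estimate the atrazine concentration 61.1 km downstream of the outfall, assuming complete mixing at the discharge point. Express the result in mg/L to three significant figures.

252 L/s = 0.252 m³/s.
5.30 µg/L = 0.0053 mg/L.
After complete mixing, C₀ = (0.252·0.413 + 1.05·0.0053) / 1.302 = 0.08421 mg/L.
Travel time t = 6.11e+04 m / 0.19 m/s = 3.216e+05 s = 3.722 d.
C = 0.08421·exp(−0.057·3.722) = 0.08421·0.8088 = 0.06811 mg/L.

0.0681 mg/L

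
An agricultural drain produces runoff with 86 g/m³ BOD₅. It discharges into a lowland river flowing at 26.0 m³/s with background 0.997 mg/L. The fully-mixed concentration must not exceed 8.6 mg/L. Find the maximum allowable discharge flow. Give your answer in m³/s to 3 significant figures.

2.55 m³/s

Mass balance at complete mixing: C_std·(Q_w + Q_r) = Q_w·C_e + Q_r·C_b.
Rearranging, Q_w = Q_r·(C_std − C_b)/(C_e − C_std) = 26.0·(8.6 − 0.997) / (86 − 8.6) = 2.554 m³/s.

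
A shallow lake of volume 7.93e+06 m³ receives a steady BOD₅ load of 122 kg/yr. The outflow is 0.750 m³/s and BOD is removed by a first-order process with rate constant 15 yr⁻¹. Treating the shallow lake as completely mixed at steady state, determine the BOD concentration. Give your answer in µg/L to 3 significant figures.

0.855 µg/L

Outflow Q = 0.750 m³/s × 3.156e+07 s/yr = 2.367e+07 m³/yr.
Steady-state CSTR mass balance: W = Q·C + k·V·C, so C = W/(Q + kV).
Q + kV = 2.367e+07 + 15·7.93e+06 = 1.426e+08 m³/yr.
C = 122/1.426e+08 = 8.554e-07 kg/m³ = 0.0008554 mg/L = 0.8554 µg/L.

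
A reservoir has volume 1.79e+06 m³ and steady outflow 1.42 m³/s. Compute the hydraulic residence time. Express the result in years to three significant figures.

0.0399 yr

Q = 1.42 m³/s × 3.156e+07 s/yr = 4.481e+07 m³/yr.
Hydraulic residence time τ = V/Q = 1.79e+06/4.481e+07 = 0.03994 yr.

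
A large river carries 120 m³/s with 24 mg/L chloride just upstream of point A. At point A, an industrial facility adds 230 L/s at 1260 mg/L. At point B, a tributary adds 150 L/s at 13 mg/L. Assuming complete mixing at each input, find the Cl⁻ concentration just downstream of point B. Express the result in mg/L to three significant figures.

26.3 mg/L

230 L/s = 0.23 m³/s.
After input A: C = (120·24 + 0.23·1260) / 120.2 = 26.36 mg/L.
150 L/s = 0.15 m³/s.
After input B: C = (120.2·26.36 + 0.15·13) / 120.4 = 26.35 mg/L.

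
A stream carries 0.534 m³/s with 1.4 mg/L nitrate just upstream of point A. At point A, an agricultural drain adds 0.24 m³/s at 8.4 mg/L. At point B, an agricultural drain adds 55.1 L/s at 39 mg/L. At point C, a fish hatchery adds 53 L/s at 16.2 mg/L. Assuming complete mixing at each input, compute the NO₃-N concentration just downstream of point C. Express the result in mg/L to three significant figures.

6.54 mg/L

After input A: C = (0.534·1.4 + 0.24·8.4) / 0.774 = 3.571 mg/L.
55.1 L/s = 0.0551 m³/s.
After input B: C = (0.774·3.571 + 0.0551·39) / 0.8291 = 5.925 mg/L.
53 L/s = 0.053 m³/s.
After input C: C = (0.8291·5.925 + 0.053·16.2) / 0.8821 = 6.542 mg/L.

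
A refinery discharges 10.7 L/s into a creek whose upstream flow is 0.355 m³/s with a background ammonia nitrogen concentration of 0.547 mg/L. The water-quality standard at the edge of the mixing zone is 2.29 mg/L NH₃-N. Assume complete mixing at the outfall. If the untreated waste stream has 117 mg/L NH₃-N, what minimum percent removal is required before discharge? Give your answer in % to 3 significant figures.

48.6 %

10.7 L/s = 0.0107 m³/s.
Mass balance: 2.29·0.3657 = 0.0107·Cₑ + 0.355·0.547.
Cₑ = (0.8375 − 0.1942) / 0.0107 = 60.12 mg/L.
Required removal = 1 − 60.12/117 = 48.62 %.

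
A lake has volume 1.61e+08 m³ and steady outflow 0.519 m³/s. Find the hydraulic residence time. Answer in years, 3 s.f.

Q = 0.519 m³/s × 3.156e+07 s/yr = 1.638e+07 m³/yr.
Hydraulic residence time τ = V/Q = 1.61e+08/1.638e+07 = 9.83 yr.

9.83 yr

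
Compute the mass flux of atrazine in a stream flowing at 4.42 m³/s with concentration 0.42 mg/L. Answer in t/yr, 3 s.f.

58.6 t/yr

Mass flux = Q·C = 4.42 m³/s × 0.42 g/m³ = 1.856 g/s.
= 1.856 g/s × 31.56 = 58.58 t/yr.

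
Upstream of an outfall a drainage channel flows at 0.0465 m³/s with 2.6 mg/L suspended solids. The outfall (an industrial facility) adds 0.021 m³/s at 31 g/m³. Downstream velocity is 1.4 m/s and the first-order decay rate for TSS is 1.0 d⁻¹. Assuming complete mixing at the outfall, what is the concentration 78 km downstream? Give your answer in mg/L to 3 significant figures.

6.00 mg/L

After complete mixing, C₀ = (0.021·31 + 0.0465·2.6) / 0.0675 = 11.44 mg/L.
Travel time t = 7.8e+04 m / 1.4 m/s = 5.571e+04 s = 0.6448 d.
C = 11.44·exp(−1.0·0.6448) = 11.44·0.5247 = 6.001 mg/L.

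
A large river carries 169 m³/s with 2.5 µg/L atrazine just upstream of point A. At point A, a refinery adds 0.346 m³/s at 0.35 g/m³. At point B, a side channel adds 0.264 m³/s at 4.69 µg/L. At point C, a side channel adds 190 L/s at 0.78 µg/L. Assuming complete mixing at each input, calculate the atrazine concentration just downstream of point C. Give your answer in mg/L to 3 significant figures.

0.00321 mg/L

2.5 µg/L = 0.0025 mg/L.
After input A: C = (169·0.0025 + 0.346·0.35) / 169.3 = 0.00321 mg/L.
4.69 µg/L = 0.00469 mg/L.
After input B: C = (169.3·0.00321 + 0.264·0.00469) / 169.6 = 0.003212 mg/L.
190 L/s = 0.19 m³/s.
0.78 µg/L = 0.00078 mg/L.
After input C: C = (169.6·0.003212 + 0.19·0.00078) / 169.8 = 0.00321 mg/L.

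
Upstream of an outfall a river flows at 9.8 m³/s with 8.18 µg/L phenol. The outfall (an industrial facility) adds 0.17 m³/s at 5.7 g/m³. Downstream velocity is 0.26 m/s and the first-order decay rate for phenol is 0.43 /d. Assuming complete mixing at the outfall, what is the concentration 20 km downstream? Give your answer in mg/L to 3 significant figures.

0.0718 mg/L

8.18 µg/L = 0.00818 mg/L.
After complete mixing, C₀ = (0.17·5.7 + 9.8·0.00818) / 9.97 = 0.1052 mg/L.
Travel time t = 2e+04 m / 0.26 m/s = 7.692e+04 s = 0.8903 d.
C = 0.1052·exp(−0.43·0.8903) = 0.1052·0.6819 = 0.07176 mg/L.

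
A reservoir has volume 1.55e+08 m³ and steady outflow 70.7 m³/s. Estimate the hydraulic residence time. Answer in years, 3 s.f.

Q = 70.7 m³/s × 3.156e+07 s/yr = 2.231e+09 m³/yr.
Hydraulic residence time τ = V/Q = 1.55e+08/2.231e+09 = 0.06947 yr.

0.0695 yr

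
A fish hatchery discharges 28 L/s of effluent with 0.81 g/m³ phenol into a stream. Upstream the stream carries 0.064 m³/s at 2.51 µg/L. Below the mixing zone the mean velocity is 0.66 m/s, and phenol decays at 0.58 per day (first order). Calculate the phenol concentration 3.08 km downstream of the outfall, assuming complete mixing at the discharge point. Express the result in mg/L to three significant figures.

28 L/s = 0.028 m³/s.
2.51 µg/L = 0.00251 mg/L.
After complete mixing, C₀ = (0.028·0.81 + 0.064·0.00251) / 0.092 = 0.2483 mg/L.
Travel time t = 3080 m / 0.66 m/s = 4667 s = 0.05401 d.
C = 0.2483·exp(−0.58·0.05401) = 0.2483·0.9692 = 0.2406 mg/L.

0.241 mg/L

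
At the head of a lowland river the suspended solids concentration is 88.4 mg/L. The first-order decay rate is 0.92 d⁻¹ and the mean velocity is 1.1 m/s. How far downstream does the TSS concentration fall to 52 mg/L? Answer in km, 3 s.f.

54.8 km

From C = C₀·e^(−kt), t = ln(C₀/C)/k = ln(88.4/52)/0.92 = 0.5306/0.92 = 0.5768 d.
Distance = v·t = 1.1 m/s × 4.983e+04 s = 5.482e+04 m = 54.82 km.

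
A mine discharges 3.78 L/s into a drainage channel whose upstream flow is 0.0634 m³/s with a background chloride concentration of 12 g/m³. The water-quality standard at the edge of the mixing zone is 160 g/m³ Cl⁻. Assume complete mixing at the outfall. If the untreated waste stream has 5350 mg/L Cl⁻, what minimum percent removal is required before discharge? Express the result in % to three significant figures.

3.78 L/s = 0.00378 m³/s.
Mass balance: 160·0.06718 = 0.00378·Cₑ + 0.0634·12.
Cₑ = (10.75 − 0.7608) / 0.00378 = 2642 mg/L.
Required removal = 1 − 2642/5350 = 50.61 %.

50.6 %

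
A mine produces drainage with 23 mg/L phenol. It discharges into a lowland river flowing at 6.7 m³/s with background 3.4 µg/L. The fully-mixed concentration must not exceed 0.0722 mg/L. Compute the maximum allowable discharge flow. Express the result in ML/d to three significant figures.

1.74 ML/d

3.4 µg/L = 0.0034 mg/L.
Mass balance at complete mixing: C_std·(Q_w + Q_r) = Q_w·C_e + Q_r·C_b.
Rearranging, Q_w = Q_r·(C_std − C_b)/(C_e − C_std) = 6.7·(0.0722 − 0.0034) / (23 − 0.0722) = 0.0201 m³/s.
= 1.737 ML/d.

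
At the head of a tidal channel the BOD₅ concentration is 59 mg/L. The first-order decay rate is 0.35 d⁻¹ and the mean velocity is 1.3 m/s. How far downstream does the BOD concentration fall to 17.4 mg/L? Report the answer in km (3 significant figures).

392 km

From C = C₀·e^(−kt), t = ln(C₀/C)/k = ln(59/17.4)/0.35 = 1.221/0.35 = 3.489 d.
Distance = v·t = 1.3 m/s × 3.014e+05 s = 3.919e+05 m = 391.9 km.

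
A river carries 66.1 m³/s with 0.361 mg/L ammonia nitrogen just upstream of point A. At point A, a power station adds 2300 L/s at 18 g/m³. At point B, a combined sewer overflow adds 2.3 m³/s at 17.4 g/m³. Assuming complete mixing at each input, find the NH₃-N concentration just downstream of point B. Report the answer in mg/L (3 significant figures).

1.49 mg/L

2300 L/s = 2.3 m³/s.
After input A: C = (66.1·0.361 + 2.3·18) / 68.4 = 0.9541 mg/L.
After input B: C = (68.4·0.9541 + 2.3·17.4) / 70.7 = 1.489 mg/L.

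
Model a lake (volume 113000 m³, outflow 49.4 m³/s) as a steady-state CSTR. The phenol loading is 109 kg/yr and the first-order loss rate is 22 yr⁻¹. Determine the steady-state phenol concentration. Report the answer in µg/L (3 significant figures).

Outflow Q = 49.4 m³/s × 3.156e+07 s/yr = 1.559e+09 m³/yr.
Steady-state CSTR mass balance: W = Q·C + k·V·C, so C = W/(Q + kV).
Q + kV = 1.559e+09 + 22·113000 = 1.561e+09 m³/yr.
C = 109/1.561e+09 = 6.981e-08 kg/m³ = 6.981e-05 mg/L = 0.06981 µg/L.

0.0698 µg/L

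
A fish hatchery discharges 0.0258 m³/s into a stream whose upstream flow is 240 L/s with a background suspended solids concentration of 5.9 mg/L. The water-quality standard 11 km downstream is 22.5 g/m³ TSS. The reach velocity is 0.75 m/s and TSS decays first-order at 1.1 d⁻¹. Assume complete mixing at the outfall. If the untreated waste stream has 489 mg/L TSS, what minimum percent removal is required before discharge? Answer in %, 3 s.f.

54.1 %

240 L/s = 0.24 m³/s.
Travel time to the compliance point: t = 1.1e+04/0.75 = 1.467e+04 s = 0.1698 d; decay factor exp(−1.1·0.1698) = 0.8297.
So the concentration just after mixing may be at most 22.5/0.8297 = 27.12 mg/L.
Mass balance: 27.12·0.2658 = 0.0258·Cₑ + 0.24·5.9.
Cₑ = (7.208 − 1.416) / 0.0258 = 224.5 mg/L.
Required removal = 1 − 224.5/489 = 54.09 %.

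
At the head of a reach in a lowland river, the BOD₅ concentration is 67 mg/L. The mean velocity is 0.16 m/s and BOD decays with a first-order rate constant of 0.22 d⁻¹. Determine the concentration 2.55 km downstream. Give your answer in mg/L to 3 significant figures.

Travel time t = 2.55 km / 0.16 m/s = 2550/0.16 = 1.594e+04 s = 0.1845 d.
First-order decay: C = 67·exp(−0.22·0.1845) = 67·0.9602 = 64.34 mg/L.

64.3 mg/L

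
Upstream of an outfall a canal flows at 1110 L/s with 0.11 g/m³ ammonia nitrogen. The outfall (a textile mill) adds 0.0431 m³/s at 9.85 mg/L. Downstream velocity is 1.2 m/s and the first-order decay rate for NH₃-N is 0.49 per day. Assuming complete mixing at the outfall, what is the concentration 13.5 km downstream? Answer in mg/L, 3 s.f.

1110 L/s = 1.11 m³/s.
After complete mixing, C₀ = (0.0431·9.85 + 1.11·0.11) / 1.153 = 0.4741 mg/L.
Travel time t = 1.35e+04 m / 1.2 m/s = 1.125e+04 s = 0.1302 d.
C = 0.4741·exp(−0.49·0.1302) = 0.4741·0.9382 = 0.4448 mg/L.

0.445 mg/L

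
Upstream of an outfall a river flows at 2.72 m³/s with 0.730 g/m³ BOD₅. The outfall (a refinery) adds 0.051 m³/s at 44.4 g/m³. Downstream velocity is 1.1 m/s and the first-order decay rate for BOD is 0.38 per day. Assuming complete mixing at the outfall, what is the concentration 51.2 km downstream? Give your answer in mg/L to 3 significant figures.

1.25 mg/L

After complete mixing, C₀ = (0.051·44.4 + 2.72·0.73) / 2.771 = 1.534 mg/L.
Travel time t = 5.12e+04 m / 1.1 m/s = 4.655e+04 s = 0.5387 d.
C = 1.534·exp(−0.38·0.5387) = 1.534·0.8149 = 1.25 mg/L.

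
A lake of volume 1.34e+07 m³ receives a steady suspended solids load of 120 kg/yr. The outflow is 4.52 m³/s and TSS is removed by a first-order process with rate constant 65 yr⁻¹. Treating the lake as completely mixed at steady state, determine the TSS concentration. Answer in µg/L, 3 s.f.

0.118 µg/L

Outflow Q = 4.52 m³/s × 3.156e+07 s/yr = 1.426e+08 m³/yr.
Steady-state CSTR mass balance: W = Q·C + k·V·C, so C = W/(Q + kV).
Q + kV = 1.426e+08 + 65·1.34e+07 = 1.014e+09 m³/yr.
C = 120/1.014e+09 = 1.184e-07 kg/m³ = 0.0001184 mg/L = 0.1184 µg/L.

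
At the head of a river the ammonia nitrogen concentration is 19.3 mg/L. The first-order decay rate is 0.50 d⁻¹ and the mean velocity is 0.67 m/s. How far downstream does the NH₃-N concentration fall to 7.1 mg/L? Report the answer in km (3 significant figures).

From C = C₀·e^(−kt), t = ln(C₀/C)/k = ln(19.3/7.1)/0.50 = 1/0.50 = 2 d.
Distance = v·t = 0.67 m/s × 1.728e+05 s = 1.158e+05 m = 115.8 km.

116 km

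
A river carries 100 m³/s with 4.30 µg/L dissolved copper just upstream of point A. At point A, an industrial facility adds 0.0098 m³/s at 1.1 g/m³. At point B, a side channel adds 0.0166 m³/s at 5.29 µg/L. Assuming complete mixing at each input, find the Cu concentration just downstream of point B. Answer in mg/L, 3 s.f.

4.30 µg/L = 0.0043 mg/L.
After input A: C = (100·0.0043 + 0.0098·1.1) / 100 = 0.004407 mg/L.
5.29 µg/L = 0.00529 mg/L.
After input B: C = (100·0.004407 + 0.0166·0.00529) / 100 = 0.004408 mg/L.

0.00441 mg/L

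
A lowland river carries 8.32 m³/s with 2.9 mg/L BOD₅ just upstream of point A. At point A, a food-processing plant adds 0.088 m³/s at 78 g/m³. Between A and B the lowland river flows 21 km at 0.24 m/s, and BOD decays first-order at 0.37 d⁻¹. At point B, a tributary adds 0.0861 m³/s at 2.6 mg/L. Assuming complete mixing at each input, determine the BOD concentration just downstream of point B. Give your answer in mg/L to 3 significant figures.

After input A: C = (8.32·2.9 + 0.088·78) / 8.408 = 3.686 mg/L.
Over the 21 km reach to input B (t = 8.75e+04 s = 1.013 d), decay gives C = 3.686·exp(−0.37·1.013) = 2.534 mg/L.
After input B: C = (8.408·2.534 + 0.0861·2.6) / 8.494 = 2.535 mg/L.

2.53 mg/L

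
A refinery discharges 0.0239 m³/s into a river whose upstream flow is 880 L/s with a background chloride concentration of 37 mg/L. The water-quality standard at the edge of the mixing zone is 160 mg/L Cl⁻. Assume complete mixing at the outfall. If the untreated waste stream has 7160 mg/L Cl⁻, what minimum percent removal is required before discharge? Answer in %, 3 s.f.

34.5 %

880 L/s = 0.88 m³/s.
Mass balance: 160·0.9039 = 0.0239·Cₑ + 0.88·37.
Cₑ = (144.6 − 32.56) / 0.0239 = 4689 mg/L.
Required removal = 1 − 4689/7160 = 34.51 %.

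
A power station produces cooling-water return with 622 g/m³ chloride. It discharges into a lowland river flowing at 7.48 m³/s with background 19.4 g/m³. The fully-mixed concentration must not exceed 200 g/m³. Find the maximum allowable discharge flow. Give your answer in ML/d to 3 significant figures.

277 ML/d

Mass balance at complete mixing: C_std·(Q_w + Q_r) = Q_w·C_e + Q_r·C_b.
Rearranging, Q_w = Q_r·(C_std − C_b)/(C_e − C_std) = 7.48·(200 − 19.4) / (622 − 200) = 3.201 m³/s.
= 276.6 ML/d.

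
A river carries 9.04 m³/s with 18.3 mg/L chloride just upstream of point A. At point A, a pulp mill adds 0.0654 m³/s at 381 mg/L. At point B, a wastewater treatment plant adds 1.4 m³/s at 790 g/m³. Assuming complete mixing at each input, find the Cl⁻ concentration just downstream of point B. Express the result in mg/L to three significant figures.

After input A: C = (9.04·18.3 + 0.0654·381) / 9.105 = 20.91 mg/L.
After input B: C = (9.105·20.91 + 1.4·790) / 10.51 = 123.4 mg/L.

123 mg/L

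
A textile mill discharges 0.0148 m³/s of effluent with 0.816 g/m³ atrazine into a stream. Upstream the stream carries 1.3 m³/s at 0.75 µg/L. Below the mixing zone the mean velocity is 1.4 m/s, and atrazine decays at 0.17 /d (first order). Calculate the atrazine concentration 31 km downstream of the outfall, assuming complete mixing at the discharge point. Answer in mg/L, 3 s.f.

0.00950 mg/L

0.75 µg/L = 0.00075 mg/L.
After complete mixing, C₀ = (0.0148·0.816 + 1.3·0.00075) / 1.315 = 0.009927 mg/L.
Travel time t = 3.1e+04 m / 1.4 m/s = 2.214e+04 s = 0.2563 d.
C = 0.009927·exp(−0.17·0.2563) = 0.009927·0.9574 = 0.009504 mg/L.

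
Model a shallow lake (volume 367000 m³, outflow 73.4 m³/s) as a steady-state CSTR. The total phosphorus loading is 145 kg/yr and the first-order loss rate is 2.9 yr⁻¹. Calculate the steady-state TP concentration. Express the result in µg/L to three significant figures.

Outflow Q = 73.4 m³/s × 3.156e+07 s/yr = 2.316e+09 m³/yr.
Steady-state CSTR mass balance: W = Q·C + k·V·C, so C = W/(Q + kV).
Q + kV = 2.316e+09 + 2.9·367000 = 2.317e+09 m³/yr.
C = 145/2.317e+09 = 6.257e-08 kg/m³ = 6.257e-05 mg/L = 0.06257 µg/L.

0.0626 µg/L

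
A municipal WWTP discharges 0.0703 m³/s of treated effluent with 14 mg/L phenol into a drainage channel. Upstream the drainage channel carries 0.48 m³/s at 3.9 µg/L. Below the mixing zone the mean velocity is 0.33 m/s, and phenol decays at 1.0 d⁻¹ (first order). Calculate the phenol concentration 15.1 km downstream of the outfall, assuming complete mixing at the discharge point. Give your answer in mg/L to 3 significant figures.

3.9 µg/L = 0.0039 mg/L.
After complete mixing, C₀ = (0.0703·14 + 0.48·0.0039) / 0.5503 = 1.792 mg/L.
Travel time t = 1.51e+04 m / 0.33 m/s = 4.576e+04 s = 0.5296 d.
C = 1.792·exp(−1.0·0.5296) = 1.792·0.5888 = 1.055 mg/L.

1.06 mg/L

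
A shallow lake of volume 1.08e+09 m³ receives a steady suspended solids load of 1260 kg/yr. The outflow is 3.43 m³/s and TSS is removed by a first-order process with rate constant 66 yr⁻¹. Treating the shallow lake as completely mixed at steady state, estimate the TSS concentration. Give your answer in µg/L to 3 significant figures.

Outflow Q = 3.43 m³/s × 3.156e+07 s/yr = 1.082e+08 m³/yr.
Steady-state CSTR mass balance: W = Q·C + k·V·C, so C = W/(Q + kV).
Q + kV = 1.082e+08 + 66·1.08e+09 = 7.139e+10 m³/yr.
C = 1260/7.139e+10 = 1.765e-08 kg/m³ = 1.765e-05 mg/L = 0.01765 µg/L.

0.0176 µg/L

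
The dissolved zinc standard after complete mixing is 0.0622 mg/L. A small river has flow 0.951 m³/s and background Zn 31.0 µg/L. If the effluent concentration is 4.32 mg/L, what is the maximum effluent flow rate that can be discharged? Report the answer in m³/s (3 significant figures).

0.00697 m³/s

31.0 µg/L = 0.031 mg/L.
Mass balance at complete mixing: C_std·(Q_w + Q_r) = Q_w·C_e + Q_r·C_b.
Rearranging, Q_w = Q_r·(C_std − C_b)/(C_e − C_std) = 0.951·(0.0622 − 0.031) / (4.32 − 0.0622) = 0.006969 m³/s.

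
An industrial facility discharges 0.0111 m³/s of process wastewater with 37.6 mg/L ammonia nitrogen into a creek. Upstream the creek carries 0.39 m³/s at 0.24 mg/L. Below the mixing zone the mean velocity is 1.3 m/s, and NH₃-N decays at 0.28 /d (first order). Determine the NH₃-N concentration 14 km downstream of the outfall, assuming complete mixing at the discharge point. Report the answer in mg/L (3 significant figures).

After complete mixing, C₀ = (0.0111·37.6 + 0.39·0.24) / 0.4011 = 1.274 mg/L.
Travel time t = 1.4e+04 m / 1.3 m/s = 1.077e+04 s = 0.1246 d.
C = 1.274·exp(−0.28·0.1246) = 1.274·0.9657 = 1.23 mg/L.

1.23 mg/L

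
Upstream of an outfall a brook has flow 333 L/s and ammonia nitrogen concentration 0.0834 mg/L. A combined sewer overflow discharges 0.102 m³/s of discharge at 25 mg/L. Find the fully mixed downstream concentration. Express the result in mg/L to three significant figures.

333 L/s = 0.333 m³/s.
Flow-weighted mixing gives C = (0.102·25 + 0.333·0.0834) / (0.102 + 0.333) = 2.578/0.435 = 5.926 mg/L.

5.93 mg/L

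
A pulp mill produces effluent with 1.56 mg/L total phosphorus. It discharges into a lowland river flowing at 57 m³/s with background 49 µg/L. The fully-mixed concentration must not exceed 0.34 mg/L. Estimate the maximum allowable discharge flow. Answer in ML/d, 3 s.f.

1170 ML/d

49 µg/L = 0.049 mg/L.
Mass balance at complete mixing: C_std·(Q_w + Q_r) = Q_w·C_e + Q_r·C_b.
Rearranging, Q_w = Q_r·(C_std − C_b)/(C_e − C_std) = 57·(0.34 − 0.049) / (1.56 − 0.34) = 13.6 m³/s.
= 1175 ML/d.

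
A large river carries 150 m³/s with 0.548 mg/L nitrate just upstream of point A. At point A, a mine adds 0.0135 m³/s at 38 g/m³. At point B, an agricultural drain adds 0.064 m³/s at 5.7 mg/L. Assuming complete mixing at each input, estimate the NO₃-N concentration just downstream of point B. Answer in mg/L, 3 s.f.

After input A: C = (150·0.548 + 0.0135·38) / 150 = 0.5514 mg/L.
After input B: C = (150·0.5514 + 0.064·5.7) / 150.1 = 0.5536 mg/L.

0.554 mg/L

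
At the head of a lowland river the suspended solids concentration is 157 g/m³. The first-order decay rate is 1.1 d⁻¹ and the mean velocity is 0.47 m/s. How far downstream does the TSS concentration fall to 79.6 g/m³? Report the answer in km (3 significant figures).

From C = C₀·e^(−kt), t = ln(C₀/C)/k = ln(157/79.6)/1.1 = 0.6792/1.1 = 0.6175 d.
Distance = v·t = 0.47 m/s × 5.335e+04 s = 2.507e+04 m = 25.07 km.

25.1 km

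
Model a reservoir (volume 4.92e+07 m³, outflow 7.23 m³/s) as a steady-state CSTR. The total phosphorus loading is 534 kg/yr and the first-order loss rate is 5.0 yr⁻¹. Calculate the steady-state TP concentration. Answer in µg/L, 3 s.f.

1.13 µg/L

Outflow Q = 7.23 m³/s × 3.156e+07 s/yr = 2.282e+08 m³/yr.
Steady-state CSTR mass balance: W = Q·C + k·V·C, so C = W/(Q + kV).
Q + kV = 2.282e+08 + 5.0·4.92e+07 = 4.742e+08 m³/yr.
C = 534/4.742e+08 = 1.126e-06 kg/m³ = 0.001126 mg/L = 1.126 µg/L.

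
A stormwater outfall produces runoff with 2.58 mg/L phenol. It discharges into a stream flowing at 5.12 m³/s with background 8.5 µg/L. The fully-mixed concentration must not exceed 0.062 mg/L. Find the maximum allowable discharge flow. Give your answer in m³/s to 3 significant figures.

8.5 µg/L = 0.0085 mg/L.
Mass balance at complete mixing: C_std·(Q_w + Q_r) = Q_w·C_e + Q_r·C_b.
Rearranging, Q_w = Q_r·(C_std − C_b)/(C_e − C_std) = 5.12·(0.062 − 0.0085) / (2.58 − 0.062) = 0.1088 m³/s.

0.109 m³/s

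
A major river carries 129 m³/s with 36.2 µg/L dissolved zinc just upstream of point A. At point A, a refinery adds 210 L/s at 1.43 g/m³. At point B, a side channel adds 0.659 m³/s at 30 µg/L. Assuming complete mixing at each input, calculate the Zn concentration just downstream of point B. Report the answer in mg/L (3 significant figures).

0.0384 mg/L

36.2 µg/L = 0.0362 mg/L.
210 L/s = 0.21 m³/s.
After input A: C = (129·0.0362 + 0.21·1.43) / 129.2 = 0.03847 mg/L.
30 µg/L = 0.03 mg/L.
After input B: C = (129.2·0.03847 + 0.659·0.03) / 129.9 = 0.03842 mg/L.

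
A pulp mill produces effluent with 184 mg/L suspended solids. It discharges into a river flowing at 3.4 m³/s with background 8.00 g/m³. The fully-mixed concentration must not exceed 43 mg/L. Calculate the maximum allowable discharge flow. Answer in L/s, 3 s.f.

844 L/s

Mass balance at complete mixing: C_std·(Q_w + Q_r) = Q_w·C_e + Q_r·C_b.
Rearranging, Q_w = Q_r·(C_std − C_b)/(C_e − C_std) = 3.4·(43 − 8) / (184 − 43) = 0.844 m³/s.
= 844 L/s.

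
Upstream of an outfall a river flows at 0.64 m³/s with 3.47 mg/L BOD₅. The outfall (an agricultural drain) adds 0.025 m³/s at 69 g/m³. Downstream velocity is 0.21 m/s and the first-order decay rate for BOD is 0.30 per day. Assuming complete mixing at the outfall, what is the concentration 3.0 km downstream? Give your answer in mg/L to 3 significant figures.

After complete mixing, C₀ = (0.025·69 + 0.64·3.47) / 0.665 = 5.934 mg/L.
Travel time t = 3000 m / 0.21 m/s = 1.429e+04 s = 0.1653 d.
C = 5.934·exp(−0.30·0.1653) = 5.934·0.9516 = 5.646 mg/L.

5.65 mg/L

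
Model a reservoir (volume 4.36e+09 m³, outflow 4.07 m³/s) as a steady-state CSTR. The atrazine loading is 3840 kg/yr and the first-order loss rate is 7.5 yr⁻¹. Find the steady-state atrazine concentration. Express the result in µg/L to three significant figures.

0.117 µg/L

Outflow Q = 4.07 m³/s × 3.156e+07 s/yr = 1.284e+08 m³/yr.
Steady-state CSTR mass balance: W = Q·C + k·V·C, so C = W/(Q + kV).
Q + kV = 1.284e+08 + 7.5·4.36e+09 = 3.283e+10 m³/yr.
C = 3840/3.283e+10 = 1.17e-07 kg/m³ = 0.000117 mg/L = 0.117 µg/L.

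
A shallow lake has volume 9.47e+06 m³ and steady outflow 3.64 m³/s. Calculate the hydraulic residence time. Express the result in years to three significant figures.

0.0824 yr

Q = 3.64 m³/s × 3.156e+07 s/yr = 1.149e+08 m³/yr.
Hydraulic residence time τ = V/Q = 9.47e+06/1.149e+08 = 0.08244 yr.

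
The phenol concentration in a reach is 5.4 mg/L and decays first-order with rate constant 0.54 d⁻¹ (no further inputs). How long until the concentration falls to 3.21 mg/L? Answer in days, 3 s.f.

t = ln(C₀/C)/k = ln(5.4/3.21)/0.54 = 0.5201/0.54 = 0.9632 d.

0.963 d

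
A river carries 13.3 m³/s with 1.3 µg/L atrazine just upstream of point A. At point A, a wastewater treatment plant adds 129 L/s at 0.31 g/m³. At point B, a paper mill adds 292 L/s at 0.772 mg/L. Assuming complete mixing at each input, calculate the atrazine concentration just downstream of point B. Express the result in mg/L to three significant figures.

0.0206 mg/L

1.3 µg/L = 0.0013 mg/L.
129 L/s = 0.129 m³/s.
After input A: C = (13.3·0.0013 + 0.129·0.31) / 13.43 = 0.004265 mg/L.
292 L/s = 0.292 m³/s.
After input B: C = (13.43·0.004265 + 0.292·0.772) / 13.72 = 0.0206 mg/L.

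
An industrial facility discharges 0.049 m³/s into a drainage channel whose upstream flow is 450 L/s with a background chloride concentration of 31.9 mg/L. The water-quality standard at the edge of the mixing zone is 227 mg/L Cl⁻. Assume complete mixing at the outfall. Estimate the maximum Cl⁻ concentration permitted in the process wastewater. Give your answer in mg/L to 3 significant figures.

450 L/s = 0.45 m³/s.
Mass balance: 227·0.499 = 0.049·Cₑ + 0.45·31.9.
Cₑ = (113.3 − 14.36) / 0.049 = 2019 mg/L.

2020 mg/L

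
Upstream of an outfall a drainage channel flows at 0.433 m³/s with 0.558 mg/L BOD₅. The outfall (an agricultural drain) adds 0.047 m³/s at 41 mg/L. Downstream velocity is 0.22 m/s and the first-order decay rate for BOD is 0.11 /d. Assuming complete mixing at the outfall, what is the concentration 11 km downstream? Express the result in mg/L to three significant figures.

4.24 mg/L

After complete mixing, C₀ = (0.047·41 + 0.433·0.558) / 0.48 = 4.518 mg/L.
Travel time t = 1.1e+04 m / 0.22 m/s = 5e+04 s = 0.5787 d.
C = 4.518·exp(−0.11·0.5787) = 4.518·0.9383 = 4.239 mg/L.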